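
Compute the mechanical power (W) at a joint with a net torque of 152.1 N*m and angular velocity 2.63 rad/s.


P = M * omega
P = 152.1 * 2.63
P = 400.0230


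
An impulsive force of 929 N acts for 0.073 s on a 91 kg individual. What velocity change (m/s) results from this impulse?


J = F * dt = 929 * 0.073 = 67.8170 N*s
delta_v = J / m
delta_v = 67.8170 / 91
delta_v = 0.7452


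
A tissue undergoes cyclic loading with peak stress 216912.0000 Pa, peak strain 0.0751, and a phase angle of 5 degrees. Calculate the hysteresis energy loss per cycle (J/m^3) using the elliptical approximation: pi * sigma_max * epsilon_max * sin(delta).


E_loss = pi * sigma_max * epsilon_max * sin(delta)
delta = 5 deg = 0.0873 rad
sin(delta) = 0.0872
E_loss = pi * 216912.0000 * 0.0751 * 0.0872
E_loss = 4460.3547


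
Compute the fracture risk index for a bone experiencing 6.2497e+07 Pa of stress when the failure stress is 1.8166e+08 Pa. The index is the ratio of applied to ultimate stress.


FRI = applied / ultimate
FRI = 6.2497e+07 / 1.8166e+08
FRI = 0.3440


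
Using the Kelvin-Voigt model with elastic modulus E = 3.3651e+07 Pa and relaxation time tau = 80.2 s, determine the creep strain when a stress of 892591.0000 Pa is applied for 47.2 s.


epsilon(t) = (sigma/E) * (1 - exp(-t/tau))
sigma/E = 892591.0000 / 3.3651e+07 = 0.0265
exp(-t/tau) = exp(-47.2 / 80.2) = 0.5551
epsilon = 0.0265 * (1 - 0.5551)
epsilon = 0.0118


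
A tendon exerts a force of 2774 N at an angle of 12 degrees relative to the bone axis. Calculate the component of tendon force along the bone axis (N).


F_eff = F_tendon * cos(theta)
theta = 12 deg = 0.2094 rad
cos(theta) = 0.9781
F_eff = 2774 * 0.9781
F_eff = 2713.3814


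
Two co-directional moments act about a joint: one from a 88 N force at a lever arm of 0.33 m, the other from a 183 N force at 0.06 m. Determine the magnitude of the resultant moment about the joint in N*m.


M = F1 * d1 + F2 * d2
M = 88 * 0.33 + 183 * 0.06
M = 29.0400 + 10.9800
M = 40.0200


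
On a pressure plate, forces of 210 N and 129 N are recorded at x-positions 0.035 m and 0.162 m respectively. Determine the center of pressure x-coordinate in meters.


COP_x = (F1*x1 + F2*x2) / (F1 + F2)
COP_x = (210*0.035 + 129*0.162) / (210 + 129)
Numerator = 28.2480
Denominator = 339
COP_x = 0.0833


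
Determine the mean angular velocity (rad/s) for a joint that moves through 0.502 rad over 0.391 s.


omega = delta_theta / delta_t
omega = 0.502 / 0.391
omega = 1.2839


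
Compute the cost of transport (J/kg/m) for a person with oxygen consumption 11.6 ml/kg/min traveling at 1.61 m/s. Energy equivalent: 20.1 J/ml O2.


Power per kg = VO2 * 20.1 / 60
Power per kg = 11.6 * 20.1 / 60 = 3.8860 W/kg
Cost = power_per_kg / speed
Cost = 3.8860 / 1.61
Cost = 2.4137


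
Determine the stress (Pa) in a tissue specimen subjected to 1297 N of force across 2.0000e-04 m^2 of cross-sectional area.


stress = F / A
stress = 1297 / 2.0000e-04
stress = 6.4850e+06


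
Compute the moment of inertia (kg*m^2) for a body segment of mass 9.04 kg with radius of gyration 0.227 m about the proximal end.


I = m * k^2
I = 9.04 * 0.227^2
k^2 = 0.0515
I = 0.4658


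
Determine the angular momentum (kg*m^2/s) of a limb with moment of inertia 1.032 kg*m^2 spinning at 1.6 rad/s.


L = I * omega
L = 1.032 * 1.6
L = 1.6512


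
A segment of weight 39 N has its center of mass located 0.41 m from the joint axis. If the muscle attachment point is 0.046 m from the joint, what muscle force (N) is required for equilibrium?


F_muscle = W * d_load / d_muscle
F_muscle = 39 * 0.41 / 0.046
Numerator = 15.9900
F_muscle = 347.6087


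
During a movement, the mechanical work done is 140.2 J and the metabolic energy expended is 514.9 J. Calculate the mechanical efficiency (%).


eta = (W_mech / E_meta) * 100
eta = (140.2 / 514.9) * 100
ratio = 0.2723
eta = 27.2286


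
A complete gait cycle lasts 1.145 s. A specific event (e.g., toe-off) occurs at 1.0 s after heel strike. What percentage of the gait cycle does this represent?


pct = (event_time / cycle_time) * 100
pct = (1.0 / 1.145) * 100
ratio = 0.8734
pct = 87.3362


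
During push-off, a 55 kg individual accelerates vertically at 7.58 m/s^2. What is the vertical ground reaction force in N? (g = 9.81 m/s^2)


GRF = m * (g + a)
GRF = 55 * (9.81 + 7.58)
GRF = 55 * 17.3900
GRF = 956.4500


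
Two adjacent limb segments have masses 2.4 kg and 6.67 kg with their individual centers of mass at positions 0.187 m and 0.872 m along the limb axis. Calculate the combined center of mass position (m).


COM = (m1*x1 + m2*x2) / (m1 + m2)
COM = (2.4*0.187 + 6.67*0.872) / (2.4 + 6.67)
Numerator = 6.2650
Denominator = 9.0700
COM = 0.6907


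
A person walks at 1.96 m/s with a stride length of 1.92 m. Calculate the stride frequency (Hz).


f = v / stride_length
f = 1.96 / 1.92
f = 1.0208


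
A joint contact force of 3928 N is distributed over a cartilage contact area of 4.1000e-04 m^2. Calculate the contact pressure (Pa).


P = F / A
P = 3928 / 4.1000e-04
P = 9.5805e+06


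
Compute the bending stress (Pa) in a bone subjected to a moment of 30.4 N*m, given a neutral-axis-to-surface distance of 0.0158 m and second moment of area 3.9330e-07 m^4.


sigma = M * c / I
sigma = 30.4 * 0.0158 / 3.9330e-07
M * c = 0.4803
sigma = 1.2213e+06


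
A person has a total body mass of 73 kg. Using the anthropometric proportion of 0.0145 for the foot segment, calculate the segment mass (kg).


m_segment = body_mass * fraction
m_segment = 73 * 0.0145
m_segment = 1.0585


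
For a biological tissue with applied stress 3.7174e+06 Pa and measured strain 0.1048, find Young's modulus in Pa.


E = stress / strain
E = 3.7174e+06 / 0.1048
E = 3.5471e+07


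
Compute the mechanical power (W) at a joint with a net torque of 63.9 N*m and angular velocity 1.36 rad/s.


P = M * omega
P = 63.9 * 1.36
P = 86.9040


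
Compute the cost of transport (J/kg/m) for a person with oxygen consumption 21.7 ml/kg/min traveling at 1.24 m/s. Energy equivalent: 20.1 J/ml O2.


Power per kg = VO2 * 20.1 / 60
Power per kg = 21.7 * 20.1 / 60 = 7.2695 W/kg
Cost = power_per_kg / speed
Cost = 7.2695 / 1.24
Cost = 5.8625


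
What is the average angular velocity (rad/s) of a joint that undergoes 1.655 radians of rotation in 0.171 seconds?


omega = delta_theta / delta_t
omega = 1.655 / 0.171
omega = 9.6784


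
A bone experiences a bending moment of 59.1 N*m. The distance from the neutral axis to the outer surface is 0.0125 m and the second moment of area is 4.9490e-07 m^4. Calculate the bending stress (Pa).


sigma = M * c / I
sigma = 59.1 * 0.0125 / 4.9490e-07
M * c = 0.7388
sigma = 1.4927e+06


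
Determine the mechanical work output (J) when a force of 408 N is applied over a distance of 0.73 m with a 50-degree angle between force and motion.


W = F * d * cos(theta)
theta = 50 deg = 0.8727 rad
cos(theta) = 0.6428
W = 408 * 0.73 * 0.6428
W = 191.4479


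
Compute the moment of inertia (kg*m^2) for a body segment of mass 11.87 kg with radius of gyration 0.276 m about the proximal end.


I = m * k^2
I = 11.87 * 0.276^2
k^2 = 0.0762
I = 0.9042


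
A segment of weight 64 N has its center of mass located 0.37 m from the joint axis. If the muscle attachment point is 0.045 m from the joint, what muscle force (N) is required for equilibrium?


F_muscle = W * d_load / d_muscle
F_muscle = 64 * 0.37 / 0.045
Numerator = 23.6800
F_muscle = 526.2222


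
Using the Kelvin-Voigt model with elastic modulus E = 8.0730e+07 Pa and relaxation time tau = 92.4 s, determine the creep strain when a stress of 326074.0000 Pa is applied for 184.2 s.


epsilon(t) = (sigma/E) * (1 - exp(-t/tau))
sigma/E = 326074.0000 / 8.0730e+07 = 0.0040
exp(-t/tau) = exp(-184.2 / 92.4) = 0.1362
epsilon = 0.0040 * (1 - 0.1362)
epsilon = 0.0035


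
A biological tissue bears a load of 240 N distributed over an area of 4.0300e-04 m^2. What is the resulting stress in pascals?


stress = F / A
stress = 240 / 4.0300e-04
stress = 595533.4988


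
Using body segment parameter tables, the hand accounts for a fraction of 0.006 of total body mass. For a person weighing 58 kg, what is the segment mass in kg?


m_segment = body_mass * fraction
m_segment = 58 * 0.006
m_segment = 0.3480


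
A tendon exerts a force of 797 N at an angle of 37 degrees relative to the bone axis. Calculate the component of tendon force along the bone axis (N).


F_eff = F_tendon * cos(theta)
theta = 37 deg = 0.6458 rad
cos(theta) = 0.7986
F_eff = 797 * 0.7986
F_eff = 636.5125


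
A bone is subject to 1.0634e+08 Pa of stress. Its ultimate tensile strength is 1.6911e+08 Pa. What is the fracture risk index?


FRI = applied / ultimate
FRI = 1.0634e+08 / 1.6911e+08
FRI = 0.6288


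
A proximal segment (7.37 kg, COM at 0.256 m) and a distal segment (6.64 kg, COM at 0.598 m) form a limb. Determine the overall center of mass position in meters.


COM = (m1*x1 + m2*x2) / (m1 + m2)
COM = (7.37*0.256 + 6.64*0.598) / (7.37 + 6.64)
Numerator = 5.8574
Denominator = 14.0100
COM = 0.4181


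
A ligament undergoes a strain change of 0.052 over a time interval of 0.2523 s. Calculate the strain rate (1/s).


strain_rate = delta_strain / delta_t
strain_rate = 0.052 / 0.2523
strain_rate = 0.2061


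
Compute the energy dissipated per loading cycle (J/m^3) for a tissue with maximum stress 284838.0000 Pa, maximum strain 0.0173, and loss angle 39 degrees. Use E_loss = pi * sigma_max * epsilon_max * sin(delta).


E_loss = pi * sigma_max * epsilon_max * sin(delta)
delta = 39 deg = 0.6807 rad
sin(delta) = 0.6293
E_loss = pi * 284838.0000 * 0.0173 * 0.6293
E_loss = 9742.3944


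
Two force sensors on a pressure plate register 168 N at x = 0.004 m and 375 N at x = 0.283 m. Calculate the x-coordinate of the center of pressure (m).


COP_x = (F1*x1 + F2*x2) / (F1 + F2)
COP_x = (168*0.004 + 375*0.283) / (168 + 375)
Numerator = 106.7970
Denominator = 543
COP_x = 0.1967


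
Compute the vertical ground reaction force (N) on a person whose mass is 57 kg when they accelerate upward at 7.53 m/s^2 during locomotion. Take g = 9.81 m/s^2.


GRF = m * (g + a)
GRF = 57 * (9.81 + 7.53)
GRF = 57 * 17.3400
GRF = 988.3800


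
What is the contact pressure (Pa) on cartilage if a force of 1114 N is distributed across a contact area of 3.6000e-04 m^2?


P = F / A
P = 1114 / 3.6000e-04
P = 3.0944e+06


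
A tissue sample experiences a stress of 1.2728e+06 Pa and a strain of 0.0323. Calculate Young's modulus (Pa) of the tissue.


E = stress / strain
E = 1.2728e+06 / 0.0323
E = 3.9406e+07


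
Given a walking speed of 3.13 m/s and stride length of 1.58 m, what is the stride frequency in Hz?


f = v / stride_length
f = 3.13 / 1.58
f = 1.9810


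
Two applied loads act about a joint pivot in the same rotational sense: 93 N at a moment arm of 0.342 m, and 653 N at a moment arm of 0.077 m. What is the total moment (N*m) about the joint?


M = F1 * d1 + F2 * d2
M = 93 * 0.342 + 653 * 0.077
M = 31.8060 + 50.2810
M = 82.0870


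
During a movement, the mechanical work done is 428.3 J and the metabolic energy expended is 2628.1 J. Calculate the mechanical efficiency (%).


eta = (W_mech / E_meta) * 100
eta = (428.3 / 2628.1) * 100
ratio = 0.1630
eta = 16.2969


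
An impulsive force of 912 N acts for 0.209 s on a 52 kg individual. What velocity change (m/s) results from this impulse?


J = F * dt = 912 * 0.209 = 190.6080 N*s
delta_v = J / m
delta_v = 190.6080 / 52
delta_v = 3.6655


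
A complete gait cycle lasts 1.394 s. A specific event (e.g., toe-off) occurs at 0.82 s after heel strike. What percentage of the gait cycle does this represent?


pct = (event_time / cycle_time) * 100
pct = (0.82 / 1.394) * 100
ratio = 0.5882
pct = 58.8235


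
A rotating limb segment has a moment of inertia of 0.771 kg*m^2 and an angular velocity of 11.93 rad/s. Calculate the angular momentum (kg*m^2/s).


L = I * omega
L = 0.771 * 11.93
L = 9.1980


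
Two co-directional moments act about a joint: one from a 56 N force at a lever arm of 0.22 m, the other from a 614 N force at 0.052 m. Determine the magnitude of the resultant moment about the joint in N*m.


M = F1 * d1 + F2 * d2
M = 56 * 0.22 + 614 * 0.052
M = 12.3200 + 31.9280
M = 44.2480


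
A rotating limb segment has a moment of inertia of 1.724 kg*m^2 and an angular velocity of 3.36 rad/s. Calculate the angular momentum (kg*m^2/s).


L = I * omega
L = 1.724 * 3.36
L = 5.7926


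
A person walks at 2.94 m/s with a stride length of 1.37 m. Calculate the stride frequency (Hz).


f = v / stride_length
f = 2.94 / 1.37
f = 2.1460


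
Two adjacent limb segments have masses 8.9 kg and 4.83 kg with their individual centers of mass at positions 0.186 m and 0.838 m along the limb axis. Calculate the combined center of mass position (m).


COM = (m1*x1 + m2*x2) / (m1 + m2)
COM = (8.9*0.186 + 4.83*0.838) / (8.9 + 4.83)
Numerator = 5.7029
Denominator = 13.7300
COM = 0.4154


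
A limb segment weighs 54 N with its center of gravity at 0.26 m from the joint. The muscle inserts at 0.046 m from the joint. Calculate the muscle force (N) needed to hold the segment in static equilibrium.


F_muscle = W * d_load / d_muscle
F_muscle = 54 * 0.26 / 0.046
Numerator = 14.0400
F_muscle = 305.2174


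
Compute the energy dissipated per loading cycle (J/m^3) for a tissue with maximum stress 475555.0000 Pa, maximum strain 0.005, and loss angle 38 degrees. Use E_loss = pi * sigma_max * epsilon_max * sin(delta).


E_loss = pi * sigma_max * epsilon_max * sin(delta)
delta = 38 deg = 0.6632 rad
sin(delta) = 0.6157
E_loss = pi * 475555.0000 * 0.005 * 0.6157
E_loss = 4598.9915


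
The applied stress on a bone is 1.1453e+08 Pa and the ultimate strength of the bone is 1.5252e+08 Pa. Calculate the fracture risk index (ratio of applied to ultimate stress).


FRI = applied / ultimate
FRI = 1.1453e+08 / 1.5252e+08
FRI = 0.7509


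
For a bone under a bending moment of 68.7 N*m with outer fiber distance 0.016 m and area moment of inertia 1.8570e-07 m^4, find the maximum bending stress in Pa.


sigma = M * c / I
sigma = 68.7 * 0.016 / 1.8570e-07
M * c = 1.0992
sigma = 5.9192e+06


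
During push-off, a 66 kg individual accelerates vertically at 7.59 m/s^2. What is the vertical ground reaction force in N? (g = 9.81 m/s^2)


GRF = m * (g + a)
GRF = 66 * (9.81 + 7.59)
GRF = 66 * 17.4000
GRF = 1148.4000


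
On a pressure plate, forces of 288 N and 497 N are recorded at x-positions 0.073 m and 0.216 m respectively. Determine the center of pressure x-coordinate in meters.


COP_x = (F1*x1 + F2*x2) / (F1 + F2)
COP_x = (288*0.073 + 497*0.216) / (288 + 497)
Numerator = 128.3760
Denominator = 785
COP_x = 0.1635


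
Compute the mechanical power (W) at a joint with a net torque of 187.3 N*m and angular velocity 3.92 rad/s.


P = M * omega
P = 187.3 * 3.92
P = 734.2160


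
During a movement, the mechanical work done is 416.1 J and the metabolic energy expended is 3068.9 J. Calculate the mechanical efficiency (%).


eta = (W_mech / E_meta) * 100
eta = (416.1 / 3068.9) * 100
ratio = 0.1356
eta = 13.5586


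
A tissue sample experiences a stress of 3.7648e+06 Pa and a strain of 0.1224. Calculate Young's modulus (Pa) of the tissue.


E = stress / strain
E = 3.7648e+06 / 0.1224
E = 3.0758e+07


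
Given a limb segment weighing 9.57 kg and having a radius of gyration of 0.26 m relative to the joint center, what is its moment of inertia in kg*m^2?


I = m * k^2
I = 9.57 * 0.26^2
k^2 = 0.0676
I = 0.6469


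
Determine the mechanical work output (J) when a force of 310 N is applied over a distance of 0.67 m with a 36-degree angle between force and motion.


W = F * d * cos(theta)
theta = 36 deg = 0.6283 rad
cos(theta) = 0.8090
W = 310 * 0.67 * 0.8090
W = 168.0328


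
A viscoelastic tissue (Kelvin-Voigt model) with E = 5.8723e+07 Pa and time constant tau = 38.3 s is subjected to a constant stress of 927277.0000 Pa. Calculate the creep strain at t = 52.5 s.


epsilon(t) = (sigma/E) * (1 - exp(-t/tau))
sigma/E = 927277.0000 / 5.8723e+07 = 0.0158
exp(-t/tau) = exp(-52.5 / 38.3) = 0.2539
epsilon = 0.0158 * (1 - 0.2539)
epsilon = 0.0118


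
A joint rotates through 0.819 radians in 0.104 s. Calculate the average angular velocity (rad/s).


omega = delta_theta / delta_t
omega = 0.819 / 0.104
omega = 7.8750


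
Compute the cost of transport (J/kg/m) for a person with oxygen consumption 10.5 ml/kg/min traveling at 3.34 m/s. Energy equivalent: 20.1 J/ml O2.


Power per kg = VO2 * 20.1 / 60
Power per kg = 10.5 * 20.1 / 60 = 3.5175 W/kg
Cost = power_per_kg / speed
Cost = 3.5175 / 3.34
Cost = 1.0531


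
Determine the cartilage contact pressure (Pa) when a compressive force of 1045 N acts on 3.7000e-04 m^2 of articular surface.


P = F / A
P = 1045 / 3.7000e-04
P = 2.8243e+06


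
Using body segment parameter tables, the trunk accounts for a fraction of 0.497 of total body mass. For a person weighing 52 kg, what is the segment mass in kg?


m_segment = body_mass * fraction
m_segment = 52 * 0.497
m_segment = 25.8440


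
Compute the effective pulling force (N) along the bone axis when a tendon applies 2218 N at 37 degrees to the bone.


F_eff = F_tendon * cos(theta)
theta = 37 deg = 0.6458 rad
cos(theta) = 0.7986
F_eff = 2218 * 0.7986
F_eff = 1771.3736


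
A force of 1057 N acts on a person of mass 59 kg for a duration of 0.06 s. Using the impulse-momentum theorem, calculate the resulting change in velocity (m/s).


J = F * dt = 1057 * 0.06 = 63.4200 N*s
delta_v = J / m
delta_v = 63.4200 / 59
delta_v = 1.0749


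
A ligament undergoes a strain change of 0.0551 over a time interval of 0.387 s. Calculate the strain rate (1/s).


strain_rate = delta_strain / delta_t
strain_rate = 0.0551 / 0.387
strain_rate = 0.1424


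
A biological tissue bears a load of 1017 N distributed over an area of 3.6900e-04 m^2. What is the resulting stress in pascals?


stress = F / A
stress = 1017 / 3.6900e-04
stress = 2.7561e+06


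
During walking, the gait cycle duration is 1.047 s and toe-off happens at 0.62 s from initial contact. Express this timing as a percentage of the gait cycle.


pct = (event_time / cycle_time) * 100
pct = (0.62 / 1.047) * 100
ratio = 0.5922
pct = 59.2168


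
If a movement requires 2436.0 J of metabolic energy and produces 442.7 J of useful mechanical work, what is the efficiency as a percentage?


eta = (W_mech / E_meta) * 100
eta = (442.7 / 2436.0) * 100
ratio = 0.1817
eta = 18.1732


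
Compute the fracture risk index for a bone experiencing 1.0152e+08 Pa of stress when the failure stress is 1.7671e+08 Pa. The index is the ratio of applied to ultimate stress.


FRI = applied / ultimate
FRI = 1.0152e+08 / 1.7671e+08
FRI = 0.5745


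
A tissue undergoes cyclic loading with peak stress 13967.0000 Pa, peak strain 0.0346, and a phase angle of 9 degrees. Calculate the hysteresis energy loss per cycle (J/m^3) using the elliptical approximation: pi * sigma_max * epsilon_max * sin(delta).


E_loss = pi * sigma_max * epsilon_max * sin(delta)
delta = 9 deg = 0.1571 rad
sin(delta) = 0.1564
E_loss = pi * 13967.0000 * 0.0346 * 0.1564
E_loss = 237.4989


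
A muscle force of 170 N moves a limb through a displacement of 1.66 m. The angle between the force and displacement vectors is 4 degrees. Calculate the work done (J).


W = F * d * cos(theta)
theta = 4 deg = 0.0698 rad
cos(theta) = 0.9976
W = 170 * 1.66 * 0.9976
W = 281.5126


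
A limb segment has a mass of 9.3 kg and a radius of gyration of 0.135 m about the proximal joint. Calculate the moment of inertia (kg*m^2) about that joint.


I = m * k^2
I = 9.3 * 0.135^2
k^2 = 0.0182
I = 0.1695


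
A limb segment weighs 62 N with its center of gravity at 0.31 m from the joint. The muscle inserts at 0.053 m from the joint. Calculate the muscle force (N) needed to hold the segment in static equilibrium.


F_muscle = W * d_load / d_muscle
F_muscle = 62 * 0.31 / 0.053
Numerator = 19.2200
F_muscle = 362.6415


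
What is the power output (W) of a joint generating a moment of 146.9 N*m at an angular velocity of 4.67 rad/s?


P = M * omega
P = 146.9 * 4.67
P = 686.0230


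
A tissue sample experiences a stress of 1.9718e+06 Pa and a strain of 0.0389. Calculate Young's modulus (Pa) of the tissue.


E = stress / strain
E = 1.9718e+06 / 0.0389
E = 5.0689e+07


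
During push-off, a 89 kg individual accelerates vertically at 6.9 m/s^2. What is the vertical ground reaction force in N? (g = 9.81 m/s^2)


GRF = m * (g + a)
GRF = 89 * (9.81 + 6.9)
GRF = 89 * 16.7100
GRF = 1487.1900


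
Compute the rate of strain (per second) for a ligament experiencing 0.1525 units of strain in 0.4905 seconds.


strain_rate = delta_strain / delta_t
strain_rate = 0.1525 / 0.4905
strain_rate = 0.3109


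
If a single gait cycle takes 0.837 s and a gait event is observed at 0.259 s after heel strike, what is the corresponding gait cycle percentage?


pct = (event_time / cycle_time) * 100
pct = (0.259 / 0.837) * 100
ratio = 0.3094
pct = 30.9438


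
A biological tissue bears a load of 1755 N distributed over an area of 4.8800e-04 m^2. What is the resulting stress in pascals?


stress = F / A
stress = 1755 / 4.8800e-04
stress = 3.5963e+06


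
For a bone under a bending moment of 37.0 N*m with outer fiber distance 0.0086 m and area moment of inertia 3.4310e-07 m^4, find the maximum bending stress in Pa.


sigma = M * c / I
sigma = 37.0 * 0.0086 / 3.4310e-07
M * c = 0.3182
sigma = 927426.4063


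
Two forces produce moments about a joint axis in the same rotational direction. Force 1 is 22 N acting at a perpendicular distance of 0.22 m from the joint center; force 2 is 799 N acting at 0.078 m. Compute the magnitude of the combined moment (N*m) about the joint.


M = F1 * d1 + F2 * d2
M = 22 * 0.22 + 799 * 0.078
M = 4.8400 + 62.3220
M = 67.1620


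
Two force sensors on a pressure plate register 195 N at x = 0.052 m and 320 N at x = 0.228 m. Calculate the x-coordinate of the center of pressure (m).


COP_x = (F1*x1 + F2*x2) / (F1 + F2)
COP_x = (195*0.052 + 320*0.228) / (195 + 320)
Numerator = 83.1000
Denominator = 515
COP_x = 0.1614


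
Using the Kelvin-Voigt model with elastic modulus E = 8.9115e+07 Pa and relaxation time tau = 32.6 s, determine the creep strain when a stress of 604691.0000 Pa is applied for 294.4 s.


epsilon(t) = (sigma/E) * (1 - exp(-t/tau))
sigma/E = 604691.0000 / 8.9115e+07 = 0.0068
exp(-t/tau) = exp(-294.4 / 32.6) = 1.1968e-04
epsilon = 0.0068 * (1 - 1.1968e-04)
epsilon = 0.0068


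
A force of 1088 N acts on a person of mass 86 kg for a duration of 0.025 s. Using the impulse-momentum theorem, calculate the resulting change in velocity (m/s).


J = F * dt = 1088 * 0.025 = 27.2000 N*s
delta_v = J / m
delta_v = 27.2000 / 86
delta_v = 0.3163


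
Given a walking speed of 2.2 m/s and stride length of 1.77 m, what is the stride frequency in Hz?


f = v / stride_length
f = 2.2 / 1.77
f = 1.2429


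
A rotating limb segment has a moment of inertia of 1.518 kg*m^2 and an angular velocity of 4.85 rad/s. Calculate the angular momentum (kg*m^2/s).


L = I * omega
L = 1.518 * 4.85
L = 7.3623


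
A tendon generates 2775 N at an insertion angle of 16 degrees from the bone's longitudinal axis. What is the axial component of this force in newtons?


F_eff = F_tendon * cos(theta)
theta = 16 deg = 0.2793 rad
cos(theta) = 0.9613
F_eff = 2775 * 0.9613
F_eff = 2667.5012


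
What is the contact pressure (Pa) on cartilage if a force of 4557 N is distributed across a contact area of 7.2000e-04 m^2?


P = F / A
P = 4557 / 7.2000e-04
P = 6.3292e+06


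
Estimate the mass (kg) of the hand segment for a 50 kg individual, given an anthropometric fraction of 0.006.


m_segment = body_mass * fraction
m_segment = 50 * 0.006
m_segment = 0.3000


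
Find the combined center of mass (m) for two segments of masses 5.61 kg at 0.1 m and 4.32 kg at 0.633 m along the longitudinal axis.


COM = (m1*x1 + m2*x2) / (m1 + m2)
COM = (5.61*0.1 + 4.32*0.633) / (5.61 + 4.32)
Numerator = 3.2956
Denominator = 9.9300
COM = 0.3319


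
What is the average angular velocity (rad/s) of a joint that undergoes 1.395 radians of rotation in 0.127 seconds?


omega = delta_theta / delta_t
omega = 1.395 / 0.127
omega = 10.9843


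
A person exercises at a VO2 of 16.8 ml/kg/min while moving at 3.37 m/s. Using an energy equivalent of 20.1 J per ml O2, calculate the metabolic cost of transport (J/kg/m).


Power per kg = VO2 * 20.1 / 60
Power per kg = 16.8 * 20.1 / 60 = 5.6280 W/kg
Cost = power_per_kg / speed
Cost = 5.6280 / 3.37
Cost = 1.6700


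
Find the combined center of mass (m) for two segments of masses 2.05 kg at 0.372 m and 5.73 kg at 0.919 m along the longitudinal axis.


COM = (m1*x1 + m2*x2) / (m1 + m2)
COM = (2.05*0.372 + 5.73*0.919) / (2.05 + 5.73)
Numerator = 6.0285
Denominator = 7.7800
COM = 0.7749


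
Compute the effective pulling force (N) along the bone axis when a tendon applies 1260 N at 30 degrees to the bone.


F_eff = F_tendon * cos(theta)
theta = 30 deg = 0.5236 rad
cos(theta) = 0.8660
F_eff = 1260 * 0.8660
F_eff = 1091.1920


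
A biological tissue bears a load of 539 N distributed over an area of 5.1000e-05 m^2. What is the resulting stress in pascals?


stress = F / A
stress = 539 / 5.1000e-05
stress = 1.0569e+07


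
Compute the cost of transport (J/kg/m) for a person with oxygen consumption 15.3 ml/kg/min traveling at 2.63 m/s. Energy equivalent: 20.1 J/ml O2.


Power per kg = VO2 * 20.1 / 60
Power per kg = 15.3 * 20.1 / 60 = 5.1255 W/kg
Cost = power_per_kg / speed
Cost = 5.1255 / 2.63
Cost = 1.9489


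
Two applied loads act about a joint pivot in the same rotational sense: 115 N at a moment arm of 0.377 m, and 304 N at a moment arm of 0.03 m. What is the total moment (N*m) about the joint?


M = F1 * d1 + F2 * d2
M = 115 * 0.377 + 304 * 0.03
M = 43.3550 + 9.1200
M = 52.4750


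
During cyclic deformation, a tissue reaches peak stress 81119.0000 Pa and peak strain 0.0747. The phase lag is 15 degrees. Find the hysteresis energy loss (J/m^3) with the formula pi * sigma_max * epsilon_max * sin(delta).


E_loss = pi * sigma_max * epsilon_max * sin(delta)
delta = 15 deg = 0.2618 rad
sin(delta) = 0.2588
E_loss = pi * 81119.0000 * 0.0747 * 0.2588
E_loss = 4927.0764


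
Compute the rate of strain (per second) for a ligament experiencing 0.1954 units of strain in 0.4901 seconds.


strain_rate = delta_strain / delta_t
strain_rate = 0.1954 / 0.4901
strain_rate = 0.3987


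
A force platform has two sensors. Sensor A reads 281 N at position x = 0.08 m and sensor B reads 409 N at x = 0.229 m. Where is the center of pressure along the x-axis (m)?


COP_x = (F1*x1 + F2*x2) / (F1 + F2)
COP_x = (281*0.08 + 409*0.229) / (281 + 409)
Numerator = 116.1410
Denominator = 690
COP_x = 0.1683


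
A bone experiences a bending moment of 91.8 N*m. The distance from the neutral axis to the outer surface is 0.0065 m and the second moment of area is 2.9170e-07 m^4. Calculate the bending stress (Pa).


sigma = M * c / I
sigma = 91.8 * 0.0065 / 2.9170e-07
M * c = 0.5967
sigma = 2.0456e+06


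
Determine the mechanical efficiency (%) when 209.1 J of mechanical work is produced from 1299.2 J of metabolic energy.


eta = (W_mech / E_meta) * 100
eta = (209.1 / 1299.2) * 100
ratio = 0.1609
eta = 16.0945


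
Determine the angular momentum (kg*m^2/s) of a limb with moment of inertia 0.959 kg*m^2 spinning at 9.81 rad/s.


L = I * omega
L = 0.959 * 9.81
L = 9.4078


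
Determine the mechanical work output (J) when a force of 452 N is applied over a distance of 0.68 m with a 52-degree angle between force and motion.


W = F * d * cos(theta)
theta = 52 deg = 0.9076 rad
cos(theta) = 0.6157
W = 452 * 0.68 * 0.6157
W = 189.2297


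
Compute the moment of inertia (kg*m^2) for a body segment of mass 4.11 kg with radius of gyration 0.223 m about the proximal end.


I = m * k^2
I = 4.11 * 0.223^2
k^2 = 0.0497
I = 0.2044


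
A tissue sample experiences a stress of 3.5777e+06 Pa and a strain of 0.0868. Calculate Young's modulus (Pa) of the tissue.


E = stress / strain
E = 3.5777e+06 / 0.0868
E = 4.1218e+07


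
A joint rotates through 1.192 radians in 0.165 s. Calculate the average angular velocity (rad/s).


omega = delta_theta / delta_t
omega = 1.192 / 0.165
omega = 7.2242


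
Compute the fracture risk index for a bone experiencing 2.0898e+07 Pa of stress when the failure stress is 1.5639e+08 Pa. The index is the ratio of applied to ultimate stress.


FRI = applied / ultimate
FRI = 2.0898e+07 / 1.5639e+08
FRI = 0.1336


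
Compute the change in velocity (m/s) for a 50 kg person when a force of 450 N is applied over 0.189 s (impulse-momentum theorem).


J = F * dt = 450 * 0.189 = 85.0500 N*s
delta_v = J / m
delta_v = 85.0500 / 50
delta_v = 1.7010


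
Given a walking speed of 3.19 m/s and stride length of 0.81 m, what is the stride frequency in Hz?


f = v / stride_length
f = 3.19 / 0.81
f = 3.9383


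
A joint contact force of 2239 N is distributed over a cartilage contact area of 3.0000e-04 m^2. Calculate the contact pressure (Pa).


P = F / A
P = 2239 / 3.0000e-04
P = 7.4633e+06


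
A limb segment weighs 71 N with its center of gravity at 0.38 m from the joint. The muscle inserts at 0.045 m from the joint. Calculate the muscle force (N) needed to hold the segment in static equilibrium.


F_muscle = W * d_load / d_muscle
F_muscle = 71 * 0.38 / 0.045
Numerator = 26.9800
F_muscle = 599.5556


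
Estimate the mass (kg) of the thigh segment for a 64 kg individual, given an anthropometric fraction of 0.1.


m_segment = body_mass * fraction
m_segment = 64 * 0.1
m_segment = 6.4000


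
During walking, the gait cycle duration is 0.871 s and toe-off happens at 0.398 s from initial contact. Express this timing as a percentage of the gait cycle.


pct = (event_time / cycle_time) * 100
pct = (0.398 / 0.871) * 100
ratio = 0.4569
pct = 45.6946


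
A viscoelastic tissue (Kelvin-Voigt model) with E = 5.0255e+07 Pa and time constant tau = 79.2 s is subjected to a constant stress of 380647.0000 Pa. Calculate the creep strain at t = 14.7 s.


epsilon(t) = (sigma/E) * (1 - exp(-t/tau))
sigma/E = 380647.0000 / 5.0255e+07 = 0.0076
exp(-t/tau) = exp(-14.7 / 79.2) = 0.8306
epsilon = 0.0076 * (1 - 0.8306)
epsilon = 0.0013


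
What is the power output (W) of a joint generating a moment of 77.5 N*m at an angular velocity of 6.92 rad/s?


P = M * omega
P = 77.5 * 6.92
P = 536.3000


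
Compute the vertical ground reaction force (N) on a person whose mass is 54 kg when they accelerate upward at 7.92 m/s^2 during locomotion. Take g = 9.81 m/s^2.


GRF = m * (g + a)
GRF = 54 * (9.81 + 7.92)
GRF = 54 * 17.7300
GRF = 957.4200


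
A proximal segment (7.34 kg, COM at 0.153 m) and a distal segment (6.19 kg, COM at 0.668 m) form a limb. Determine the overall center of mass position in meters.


COM = (m1*x1 + m2*x2) / (m1 + m2)
COM = (7.34*0.153 + 6.19*0.668) / (7.34 + 6.19)
Numerator = 5.2579
Denominator = 13.5300
COM = 0.3886


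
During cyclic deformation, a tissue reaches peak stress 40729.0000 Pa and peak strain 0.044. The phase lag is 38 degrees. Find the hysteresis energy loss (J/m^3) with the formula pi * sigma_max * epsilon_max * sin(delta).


E_loss = pi * sigma_max * epsilon_max * sin(delta)
delta = 38 deg = 0.6632 rad
sin(delta) = 0.6157
E_loss = pi * 40729.0000 * 0.044 * 0.6157
E_loss = 3466.1574


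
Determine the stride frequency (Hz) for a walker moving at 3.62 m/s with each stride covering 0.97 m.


f = v / stride_length
f = 3.62 / 0.97
f = 3.7320


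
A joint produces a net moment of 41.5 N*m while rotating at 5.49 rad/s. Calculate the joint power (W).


P = M * omega
P = 41.5 * 5.49
P = 227.8350


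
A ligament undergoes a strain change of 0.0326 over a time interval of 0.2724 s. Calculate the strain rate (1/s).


strain_rate = delta_strain / delta_t
strain_rate = 0.0326 / 0.2724
strain_rate = 0.1197


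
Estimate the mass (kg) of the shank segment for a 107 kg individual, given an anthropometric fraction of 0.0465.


m_segment = body_mass * fraction
m_segment = 107 * 0.0465
m_segment = 4.9755


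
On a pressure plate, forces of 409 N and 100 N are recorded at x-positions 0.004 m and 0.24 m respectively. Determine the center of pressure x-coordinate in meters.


COP_x = (F1*x1 + F2*x2) / (F1 + F2)
COP_x = (409*0.004 + 100*0.24) / (409 + 100)
Numerator = 25.6360
Denominator = 509
COP_x = 0.0504


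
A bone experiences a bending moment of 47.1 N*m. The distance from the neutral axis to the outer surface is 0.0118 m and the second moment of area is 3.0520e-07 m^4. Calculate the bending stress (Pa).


sigma = M * c / I
sigma = 47.1 * 0.0118 / 3.0520e-07
M * c = 0.5558
sigma = 1.8210e+06


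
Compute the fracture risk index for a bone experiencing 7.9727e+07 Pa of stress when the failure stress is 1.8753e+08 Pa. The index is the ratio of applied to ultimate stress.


FRI = applied / ultimate
FRI = 7.9727e+07 / 1.8753e+08
FRI = 0.4251


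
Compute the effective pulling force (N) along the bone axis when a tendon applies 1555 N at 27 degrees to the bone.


F_eff = F_tendon * cos(theta)
theta = 27 deg = 0.4712 rad
cos(theta) = 0.8910
F_eff = 1555 * 0.8910
F_eff = 1385.5151


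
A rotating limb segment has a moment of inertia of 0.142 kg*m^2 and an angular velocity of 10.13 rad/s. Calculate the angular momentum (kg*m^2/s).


L = I * omega
L = 0.142 * 10.13
L = 1.4385


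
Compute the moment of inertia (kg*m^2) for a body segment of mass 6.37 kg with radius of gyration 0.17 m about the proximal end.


I = m * k^2
I = 6.37 * 0.17^2
k^2 = 0.0289
I = 0.1841


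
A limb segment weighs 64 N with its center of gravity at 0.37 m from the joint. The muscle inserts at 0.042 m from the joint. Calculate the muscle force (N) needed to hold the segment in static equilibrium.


F_muscle = W * d_load / d_muscle
F_muscle = 64 * 0.37 / 0.042
Numerator = 23.6800
F_muscle = 563.8095


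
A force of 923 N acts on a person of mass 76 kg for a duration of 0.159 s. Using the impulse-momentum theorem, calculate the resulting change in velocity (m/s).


J = F * dt = 923 * 0.159 = 146.7570 N*s
delta_v = J / m
delta_v = 146.7570 / 76
delta_v = 1.9310


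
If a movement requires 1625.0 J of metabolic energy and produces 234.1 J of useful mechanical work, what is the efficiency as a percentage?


eta = (W_mech / E_meta) * 100
eta = (234.1 / 1625.0) * 100
ratio = 0.1441
eta = 14.4062


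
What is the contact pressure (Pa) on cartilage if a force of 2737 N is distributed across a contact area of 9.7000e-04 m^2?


P = F / A
P = 2737 / 9.7000e-04
P = 2.8216e+06


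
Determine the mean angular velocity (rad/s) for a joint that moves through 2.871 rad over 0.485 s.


omega = delta_theta / delta_t
omega = 2.871 / 0.485
omega = 5.9196


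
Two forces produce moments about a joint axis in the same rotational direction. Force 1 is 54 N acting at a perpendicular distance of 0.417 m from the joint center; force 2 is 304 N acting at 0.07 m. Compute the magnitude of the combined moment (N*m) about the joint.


M = F1 * d1 + F2 * d2
M = 54 * 0.417 + 304 * 0.07
M = 22.5180 + 21.2800
M = 43.7980


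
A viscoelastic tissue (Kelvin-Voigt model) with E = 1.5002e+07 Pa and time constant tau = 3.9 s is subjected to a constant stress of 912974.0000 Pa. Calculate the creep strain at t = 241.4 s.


epsilon(t) = (sigma/E) * (1 - exp(-t/tau))
sigma/E = 912974.0000 / 1.5002e+07 = 0.0609
exp(-t/tau) = exp(-241.4 / 3.9) = 1.3131e-27
epsilon = 0.0609 * (1 - 1.3131e-27)
epsilon = 0.0609


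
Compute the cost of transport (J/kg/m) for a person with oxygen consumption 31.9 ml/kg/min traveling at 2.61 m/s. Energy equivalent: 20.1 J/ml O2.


Power per kg = VO2 * 20.1 / 60
Power per kg = 31.9 * 20.1 / 60 = 10.6865 W/kg
Cost = power_per_kg / speed
Cost = 10.6865 / 2.61
Cost = 4.0944


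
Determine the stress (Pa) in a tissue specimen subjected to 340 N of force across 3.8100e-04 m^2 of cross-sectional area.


stress = F / A
stress = 340 / 3.8100e-04
stress = 892388.4514


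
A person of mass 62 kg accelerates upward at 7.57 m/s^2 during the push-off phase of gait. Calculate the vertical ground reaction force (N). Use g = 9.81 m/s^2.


GRF = m * (g + a)
GRF = 62 * (9.81 + 7.57)
GRF = 62 * 17.3800
GRF = 1077.5600


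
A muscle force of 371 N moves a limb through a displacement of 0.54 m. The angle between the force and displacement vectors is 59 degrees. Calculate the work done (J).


W = F * d * cos(theta)
theta = 59 deg = 1.0297 rad
cos(theta) = 0.5150
W = 371 * 0.54 * 0.5150
W = 103.1827


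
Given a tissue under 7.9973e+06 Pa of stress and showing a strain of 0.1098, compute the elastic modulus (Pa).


E = stress / strain
E = 7.9973e+06 / 0.1098
E = 7.2835e+07


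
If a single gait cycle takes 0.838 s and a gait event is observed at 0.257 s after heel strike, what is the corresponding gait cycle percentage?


pct = (event_time / cycle_time) * 100
pct = (0.257 / 0.838) * 100
ratio = 0.3067
pct = 30.6683


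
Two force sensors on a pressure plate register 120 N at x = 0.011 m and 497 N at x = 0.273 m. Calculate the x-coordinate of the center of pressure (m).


COP_x = (F1*x1 + F2*x2) / (F1 + F2)
COP_x = (120*0.011 + 497*0.273) / (120 + 497)
Numerator = 137.0010
Denominator = 617
COP_x = 0.2220


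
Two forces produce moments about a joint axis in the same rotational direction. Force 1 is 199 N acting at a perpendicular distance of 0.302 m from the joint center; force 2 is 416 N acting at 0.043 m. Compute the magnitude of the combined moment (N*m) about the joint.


M = F1 * d1 + F2 * d2
M = 199 * 0.302 + 416 * 0.043
M = 60.0980 + 17.8880
M = 77.9860


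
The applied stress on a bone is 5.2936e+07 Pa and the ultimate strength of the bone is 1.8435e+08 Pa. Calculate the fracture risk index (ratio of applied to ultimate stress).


FRI = applied / ultimate
FRI = 5.2936e+07 / 1.8435e+08
FRI = 0.2871


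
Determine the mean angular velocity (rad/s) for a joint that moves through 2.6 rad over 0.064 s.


omega = delta_theta / delta_t
omega = 2.6 / 0.064
omega = 40.6250


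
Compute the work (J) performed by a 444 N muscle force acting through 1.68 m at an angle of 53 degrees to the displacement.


W = F * d * cos(theta)
theta = 53 deg = 0.9250 rad
cos(theta) = 0.6018
W = 444 * 1.68 * 0.6018
W = 448.9059


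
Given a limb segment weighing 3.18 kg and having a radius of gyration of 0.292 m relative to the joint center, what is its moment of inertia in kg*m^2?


I = m * k^2
I = 3.18 * 0.292^2
k^2 = 0.0853
I = 0.2711


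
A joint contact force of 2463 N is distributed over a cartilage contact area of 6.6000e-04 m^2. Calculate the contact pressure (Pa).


P = F / A
P = 2463 / 6.6000e-04
P = 3.7318e+06


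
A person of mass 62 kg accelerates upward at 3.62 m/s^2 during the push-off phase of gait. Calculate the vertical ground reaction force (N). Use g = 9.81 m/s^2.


GRF = m * (g + a)
GRF = 62 * (9.81 + 3.62)
GRF = 62 * 13.4300
GRF = 832.6600


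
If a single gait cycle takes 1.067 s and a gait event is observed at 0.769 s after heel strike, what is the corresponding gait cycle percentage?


pct = (event_time / cycle_time) * 100
pct = (0.769 / 1.067) * 100
ratio = 0.7207
pct = 72.0712


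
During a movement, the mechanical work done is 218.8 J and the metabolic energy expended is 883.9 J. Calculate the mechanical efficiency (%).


eta = (W_mech / E_meta) * 100
eta = (218.8 / 883.9) * 100
ratio = 0.2475
eta = 24.7539
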